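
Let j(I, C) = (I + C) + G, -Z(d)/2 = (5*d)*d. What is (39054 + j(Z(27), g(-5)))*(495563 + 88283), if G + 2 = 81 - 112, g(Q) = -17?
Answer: 18516092044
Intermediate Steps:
Z(d) = -10*d² (Z(d) = -2*5*d*d = -10*d²)
G = -33 (G = -2 + (81 - 112) = -2 - 31 = -33)
j(I, C) = -33 + C + I (j(I, C) = (I + C) - 33 = (C + I) - 33 = -33 + C + I)
(39054 + j(Z(27), g(-5)))*(495563 + 88283) = (39054 + (-33 - 17 - 10*27²))*(495563 + 88283) = (39054 + (-33 - 17 - 10*729))*583846 = (39054 + (-33 - 17 - 7290))*583846 = (39054 - 7340)*583846 = 31714*583846 = 18516092044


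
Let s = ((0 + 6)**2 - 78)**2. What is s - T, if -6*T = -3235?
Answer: 7349/6 ≈ 1224.8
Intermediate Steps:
s = 1764 (s = (6**2 - 78)**2 = (36 - 78)**2 = (-42)**2 = 1764)
T = 3235/6 (T = -1/6*(-3235) = 3235/6 ≈ 539.17)
s - T = 1764 - 1*3235/6 = 1764 - 3235/6 = 7349/6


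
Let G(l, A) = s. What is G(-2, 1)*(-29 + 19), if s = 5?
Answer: -50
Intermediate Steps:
G(l, A) = 5
G(-2, 1)*(-29 + 19) = 5*(-29 + 19) = 5*(-10) = -50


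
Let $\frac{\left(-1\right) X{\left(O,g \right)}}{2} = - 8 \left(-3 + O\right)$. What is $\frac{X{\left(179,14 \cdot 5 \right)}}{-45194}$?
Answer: $- \frac{1408}{22597} \approx -0.062309$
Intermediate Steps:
$X{\left(O,g \right)} = -48 + 16 O$ ($X{\left(O,g \right)} = - 2 \left(- 8 \left(-3 + O\right)\right) = - 2 \left(24 - 8 O\right) = -48 + 16 O$)
$\frac{X{\left(179,14 \cdot 5 \right)}}{-45194} = \frac{-48 + 16 \cdot 179}{-45194} = \left(-48 + 2864\right) \left(- \frac{1}{45194}\right) = 2816 \left(- \frac{1}{45194}\right) = - \frac{1408}{22597}$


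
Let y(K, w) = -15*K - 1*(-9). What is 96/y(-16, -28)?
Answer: 32/83 ≈ 0.38554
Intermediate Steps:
y(K, w) = 9 - 15*K (y(K, w) = -15*K + 9 = 9 - 15*K)
96/y(-16, -28) = 96/(9 - 15*(-16)) = 96/(9 + 240) = 96/249 = 96*(1/249) = 32/83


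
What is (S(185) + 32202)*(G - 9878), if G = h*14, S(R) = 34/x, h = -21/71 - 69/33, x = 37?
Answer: -9223241807512/28897 ≈ -3.1918e+8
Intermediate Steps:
h = -1864/781 (h = -21*1/71 - 69*1/33 = -21/71 - 23/11 = -1864/781 ≈ -2.3867)
S(R) = 34/37
G = -26096/781 (G = -1864/781*14 = -26096/781 ≈ -33.414)
(S(185) + 32202)*(G - 9878) = (34/37 + 32202)*(-26096/781 - 9878) = (1191508/37)*(-7740814/781) = -9223241807512/28897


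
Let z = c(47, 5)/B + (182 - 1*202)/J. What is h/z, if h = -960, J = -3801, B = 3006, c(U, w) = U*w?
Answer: -731251584/63557 ≈ -11505.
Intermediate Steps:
z = 317785/3808602 (z = (47*5)/3006 + (182 - 1*202)/(-3801) = 235*(1/3006) + (182 - 202)*(-1/3801) = 235/3006 - 20*(-1/3801) = 235/3006 + 20/3801 = 317785/3808602 ≈ 0.083439)
h/z = -960/317785/3808602 = -960*3808602/317785 = -731251584/63557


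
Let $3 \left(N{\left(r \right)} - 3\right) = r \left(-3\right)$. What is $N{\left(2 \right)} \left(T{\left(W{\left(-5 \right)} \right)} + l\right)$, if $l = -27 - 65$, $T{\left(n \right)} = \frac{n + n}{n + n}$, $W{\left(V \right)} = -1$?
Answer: $-91$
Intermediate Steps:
$N{\left(r \right)} = 3 - r$ ($N{\left(r \right)} = 3 + \frac{r \left(-3\right)}{3} = 3 + \frac{\left(-3\right) r}{3} = 3 - r$)
$T{\left(n \right)} = 1$ ($T{\left(n \right)} = \frac{2 n}{2 n} = 2 n \frac{1}{2 n} = 1$)
$l = -92$ ($l = -27 - 65 = -92$)
$N{\left(2 \right)} \left(T{\left(W{\left(-5 \right)} \right)} + l\right) = \left(3 - 2\right) \left(1 - 92\right) = \left(3 - 2\right) \left(-91\right) = 1 \left(-91\right) = -91$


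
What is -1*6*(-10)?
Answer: 60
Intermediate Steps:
-1*6*(-10) = -6*(-10) = 60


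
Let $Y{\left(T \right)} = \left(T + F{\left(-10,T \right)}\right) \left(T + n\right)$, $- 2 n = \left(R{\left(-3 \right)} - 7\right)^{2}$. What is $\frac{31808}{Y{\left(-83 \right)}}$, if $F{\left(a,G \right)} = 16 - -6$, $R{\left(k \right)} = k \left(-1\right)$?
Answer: $\frac{4544}{793} \approx 5.7301$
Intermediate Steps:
$R{\left(k \right)} = - k$
$F{\left(a,G \right)} = 22$ ($F{\left(a,G \right)} = 16 + 6 = 22$)
$n = -8$ ($n = - \frac{\left(\left(-1\right) \left(-3\right) - 7\right)^{2}}{2} = - \frac{\left(3 - 7\right)^{2}}{2} = - \frac{\left(-4\right)^{2}}{2} = \left(- \frac{1}{2}\right) 16 = -8$)
$Y{\left(T \right)} = \left(-8 + T\right) \left(22 + T\right)$ ($Y{\left(T \right)} = \left(T + 22\right) \left(T - 8\right) = \left(22 + T\right) \left(-8 + T\right) = \left(-8 + T\right) \left(22 + T\right)$)
$\frac{31808}{Y{\left(-83 \right)}} = \frac{31808}{-176 + \left(-83\right)^{2} + 14 \left(-83\right)} = \frac{31808}{-176 + 6889 - 1162} = \frac{31808}{5551} = 31808 \cdot \frac{1}{5551} = \frac{4544}{793}$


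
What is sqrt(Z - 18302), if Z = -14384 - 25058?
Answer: 12*I*sqrt(401) ≈ 240.3*I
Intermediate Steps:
Z = -39442
sqrt(Z - 18302) = sqrt(-39442 - 18302) = sqrt(-57744) = 12*I*sqrt(401)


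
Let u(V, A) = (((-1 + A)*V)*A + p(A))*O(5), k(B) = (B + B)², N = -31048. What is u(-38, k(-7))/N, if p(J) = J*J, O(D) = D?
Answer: 883715/3881 ≈ 227.70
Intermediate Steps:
p(J) = J²
k(B) = 4*B² (k(B) = (2*B)² = 4*B²)
u(V, A) = 5*A² + 5*A*V*(-1 + A) (u(V, A) = (((-1 + A)*V)*A + A²)*5 = ((V*(-1 + A))*A + A²)*5 = (A*V*(-1 + A) + A²)*5 = (A² + A*V*(-1 + A))*5 = 5*A² + 5*A*V*(-1 + A))
u(-38, k(-7))/N = (5*(4*(-7)²)*(4*(-7)² - 1*(-38) + (4*(-7)²)*(-38)))/(-31048) = (5*(4*49)*(4*49 + 38 + (4*49)*(-38)))*(-1/31048) = (5*196*(196 + 38 + 196*(-38)))*(-1/31048) = (5*196*(196 + 38 - 7448))*(-1/31048) = (5*196*(-7214))*(-1/31048) = -7069720*(-1/31048) = 883715/3881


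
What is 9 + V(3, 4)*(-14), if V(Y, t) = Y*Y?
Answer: -117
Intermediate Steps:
V(Y, t) = Y**2
9 + V(3, 4)*(-14) = 9 + 3**2*(-14) = 9 + 9*(-14) = 9 - 126 = -117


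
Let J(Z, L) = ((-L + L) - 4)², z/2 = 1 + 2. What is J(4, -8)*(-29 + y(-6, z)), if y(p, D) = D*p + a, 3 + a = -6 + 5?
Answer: -1104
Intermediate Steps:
z = 6 (z = 2*(1 + 2) = 2*3 = 6)
J(Z, L) = 16 (J(Z, L) = (0 - 4)² = (-4)² = 16)
a = -4 (a = -3 + (-6 + 5) = -3 - 1 = -4)
y(p, D) = -4 + D*p (y(p, D) = D*p - 4 = -4 + D*p)
J(4, -8)*(-29 + y(-6, z)) = 16*(-29 + (-4 + 6*(-6))) = 16*(-29 + (-4 - 36)) = 16*(-29 - 40) = 16*(-69) = -1104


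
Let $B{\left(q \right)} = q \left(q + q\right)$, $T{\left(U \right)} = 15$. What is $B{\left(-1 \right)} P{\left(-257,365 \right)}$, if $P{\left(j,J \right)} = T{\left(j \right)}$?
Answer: $30$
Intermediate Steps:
$P{\left(j,J \right)} = 15$
$B{\left(q \right)} = 2 q^{2}$ ($B{\left(q \right)} = q 2 q = 2 q^{2}$)
$B{\left(-1 \right)} P{\left(-257,365 \right)} = 2 \left(-1\right)^{2} \cdot 15 = 2 \cdot 1 \cdot 15 = 2 \cdot 15 = 30$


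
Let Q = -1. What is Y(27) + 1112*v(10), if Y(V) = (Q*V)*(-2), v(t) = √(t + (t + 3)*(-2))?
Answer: 54 + 4448*I ≈ 54.0 + 4448.0*I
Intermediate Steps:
v(t) = √(-6 - t) (v(t) = √(t + (3 + t)*(-2)) = √(t + (-6 - 2*t)) = √(-6 - t))
Y(V) = 2*V (Y(V) = -V*(-2) = 2*V)
Y(27) + 1112*v(10) = 2*27 + 1112*√(-6 - 1*10) = 54 + 1112*√(-6 - 10) = 54 + 1112*√(-16) = 54 + 1112*(4*I) = 54 + 4448*I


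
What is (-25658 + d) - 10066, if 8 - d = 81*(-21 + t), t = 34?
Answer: -36769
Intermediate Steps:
d = -1045 (d = 8 - 81*(-21 + 34) = 8 - 81*13 = 8 - 1*1053 = 8 - 1053 = -1045)
(-25658 + d) - 10066 = (-25658 - 1045) - 10066 = -26703 - 10066 = -36769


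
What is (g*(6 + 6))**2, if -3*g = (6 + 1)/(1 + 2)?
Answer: 784/9 ≈ 87.111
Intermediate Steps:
g = -7/9 (g = -(6 + 1)/(3*(1 + 2)) = -7/(3*3) = -1/3*7/3 = -7/9 ≈ -0.77778)
(g*(6 + 6))**2 = (-7*(6 + 6)/9)**2 = (-7/9*12)**2 = (-28/3)**2 = 784/9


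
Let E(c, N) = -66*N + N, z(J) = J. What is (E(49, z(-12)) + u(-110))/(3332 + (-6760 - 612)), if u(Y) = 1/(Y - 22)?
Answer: -102959/533280 ≈ -0.19307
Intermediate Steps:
E(c, N) = -65*N
u(Y) = 1/(-22 + Y)
(E(49, z(-12)) + u(-110))/(3332 + (-6760 - 612)) = (-65*(-12) + 1/(-22 - 110))/(3332 + (-6760 - 612)) = (780 + 1/(-132))/(3332 - 7372) = (780 - 1/132)/(-4040) = (102959/132)*(-1/4040) = -102959/533280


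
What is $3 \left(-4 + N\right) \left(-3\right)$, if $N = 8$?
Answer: $-36$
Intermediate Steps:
$3 \left(-4 + N\right) \left(-3\right) = 3 \left(-4 + 8\right) \left(-3\right) = 3 \cdot 4 \left(-3\right) = 12 \left(-3\right) = -36$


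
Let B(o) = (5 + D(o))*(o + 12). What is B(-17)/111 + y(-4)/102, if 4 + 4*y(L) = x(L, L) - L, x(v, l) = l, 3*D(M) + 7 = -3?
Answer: -961/11322 ≈ -0.084879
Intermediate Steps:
D(M) = -10/3 (D(M) = -7/3 + (1/3)*(-3) = -7/3 - 1 = -10/3)
y(L) = -1 (y(L) = -1 + (L - L)/4 = -1 + (1/4)*0 = -1 + 0 = -1)
B(o) = 20 + 5*o/3 (B(o) = (5 - 10/3)*(o + 12) = 5*(12 + o)/3 = 20 + 5*o/3)
B(-17)/111 + y(-4)/102 = (20 + (5/3)*(-17))/111 - 1/102 = (20 - 85/3)*(1/111) - 1*1/102 = -25/3*1/111 - 1/102 = -25/333 - 1/102 = -961/11322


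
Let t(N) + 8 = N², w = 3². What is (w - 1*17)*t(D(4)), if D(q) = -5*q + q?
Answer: -1984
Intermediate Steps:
w = 9
D(q) = -4*q
t(N) = -8 + N²
(w - 1*17)*t(D(4)) = (9 - 1*17)*(-8 + (-4*4)²) = (9 - 17)*(-8 + (-16)²) = -8*(-8 + 256) = -8*248 = -1984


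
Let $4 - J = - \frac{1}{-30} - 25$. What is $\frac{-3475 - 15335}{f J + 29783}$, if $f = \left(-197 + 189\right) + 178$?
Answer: $- \frac{28215}{52061} \approx -0.54196$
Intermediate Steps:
$f = 170$ ($f = -8 + 178 = 170$)
$J = \frac{869}{30}$ ($J = 4 - \left(- \frac{1}{-30} - 25\right) = 4 - \left(\left(-1\right) \left(- \frac{1}{30}\right) - 25\right) = 4 - \left(\frac{1}{30} - 25\right) = 4 - - \frac{749}{30} = 4 + \frac{749}{30} = \frac{869}{30} \approx 28.967$)
$\frac{-3475 - 15335}{f J + 29783} = \frac{-3475 - 15335}{170 \cdot \frac{869}{30} + 29783} = - \frac{18810}{\frac{14773}{3} + 29783} = - \frac{18810}{\frac{104122}{3}} = \left(-18810\right) \frac{3}{104122} = - \frac{28215}{52061}$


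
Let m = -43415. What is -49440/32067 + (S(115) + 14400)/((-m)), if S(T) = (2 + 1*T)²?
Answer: -415235879/464062935 ≈ -0.89478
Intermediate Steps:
S(T) = (2 + T)²
-49440/32067 + (S(115) + 14400)/((-m)) = -49440/32067 + ((2 + 115)² + 14400)/((-1*(-43415))) = -49440*1/32067 + (117² + 14400)/43415 = -16480/10689 + (13689 + 14400)*(1/43415) = -16480/10689 + 28089*(1/43415) = -16480/10689 + 28089/43415 = -415235879/464062935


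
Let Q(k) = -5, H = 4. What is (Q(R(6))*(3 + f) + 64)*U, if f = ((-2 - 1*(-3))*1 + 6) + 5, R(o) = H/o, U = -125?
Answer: 1375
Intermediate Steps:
R(o) = 4/o
f = 12 (f = ((-2 + 3)*1 + 6) + 5 = (1*1 + 6) + 5 = (1 + 6) + 5 = 7 + 5 = 12)
(Q(R(6))*(3 + f) + 64)*U = (-5*(3 + 12) + 64)*(-125) = (-5*15 + 64)*(-125) = (-75 + 64)*(-125) = -11*(-125) = 1375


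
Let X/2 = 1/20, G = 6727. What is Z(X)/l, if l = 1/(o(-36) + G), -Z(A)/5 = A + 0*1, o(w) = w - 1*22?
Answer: -6669/2 ≈ -3334.5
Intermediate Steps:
o(w) = -22 + w (o(w) = w - 22 = -22 + w)
X = ⅒ (X = 2/20 = 2*(1/20) = ⅒ ≈ 0.10000)
Z(A) = -5*A (Z(A) = -5*(A + 0*1) = -5*(A + 0) = -5*A)
l = 1/6669 (l = 1/((-22 - 36) + 6727) = 1/(-58 + 6727) = 1/6669 ≈ 0.00014995)
Z(X)/l = (-5*⅒)/(1/6669) = -½*6669 = -6669/2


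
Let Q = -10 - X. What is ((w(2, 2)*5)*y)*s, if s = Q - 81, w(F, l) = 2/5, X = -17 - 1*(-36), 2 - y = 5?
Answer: 660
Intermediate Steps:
y = -3 (y = 2 - 1*5 = 2 - 5 = -3)
X = 19 (X = -17 + 36 = 19)
Q = -29 (Q = -10 - 1*19 = -10 - 19 = -29)
w(F, l) = ⅖ (w(F, l) = 2*(⅕) = ⅖)
s = -110 (s = -29 - 81 = -110)
((w(2, 2)*5)*y)*s = (((⅖)*5)*(-3))*(-110) = (2*(-3))*(-110) = -6*(-110) = 660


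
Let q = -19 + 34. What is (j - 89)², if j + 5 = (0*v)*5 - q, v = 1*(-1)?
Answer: 11881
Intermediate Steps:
v = -1
q = 15
j = -20 (j = -5 + ((0*(-1))*5 - 1*15) = -5 + (0*5 - 15) = -5 + (0 - 15) = -5 - 15 = -20)
(j - 89)² = (-20 - 89)² = (-109)² = 11881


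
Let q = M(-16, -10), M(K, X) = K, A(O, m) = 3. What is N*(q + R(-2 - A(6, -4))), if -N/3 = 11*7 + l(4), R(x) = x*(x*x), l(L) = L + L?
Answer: 35955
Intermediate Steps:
l(L) = 2*L
R(x) = x³ (R(x) = x*x² = x³)
N = -255 (N = -3*(11*7 + 2*4) = -3*(77 + 8) = -3*85 = -255)
q = -16
N*(q + R(-2 - A(6, -4))) = -255*(-16 + (-2 - 1*3)³) = -255*(-16 + (-2 - 3)³) = -255*(-16 + (-5)³) = -255*(-16 - 125) = -255*(-141) = 35955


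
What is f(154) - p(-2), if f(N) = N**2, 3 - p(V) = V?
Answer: 23711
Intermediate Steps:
p(V) = 3 - V
f(154) - p(-2) = 154**2 - (3 - 1*(-2)) = 23716 - (3 + 2) = 23716 - 1*5 = 23716 - 5 = 23711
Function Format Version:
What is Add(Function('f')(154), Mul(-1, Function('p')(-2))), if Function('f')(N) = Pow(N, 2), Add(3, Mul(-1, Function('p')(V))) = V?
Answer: 23711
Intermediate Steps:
Function('p')(V) = Add(3, Mul(-1, V))
Add(Function('f')(154), Mul(-1, Function('p')(-2))) = Add(Pow(154, 2), Mul(-1, Add(3, Mul(-1, -2)))) = Add(23716, Mul(-1, Add(3, 2))) = Add(23716, Mul(-1, 5)) = Add(23716, -5) = 23711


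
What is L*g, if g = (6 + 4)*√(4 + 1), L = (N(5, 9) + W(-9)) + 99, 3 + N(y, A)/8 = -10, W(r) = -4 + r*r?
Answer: 720*√5 ≈ 1610.0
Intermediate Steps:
W(r) = -4 + r²
N(y, A) = -104 (N(y, A) = -24 + 8*(-10) = -24 - 80 = -104)
L = 72 (L = (-104 + (-4 + (-9)²)) + 99 = (-104 + (-4 + 81)) + 99 = (-104 + 77) + 99 = -27 + 99 = 72)
g = 10*√5 ≈ 22.361
L*g = 72*(10*√5) = 720*√5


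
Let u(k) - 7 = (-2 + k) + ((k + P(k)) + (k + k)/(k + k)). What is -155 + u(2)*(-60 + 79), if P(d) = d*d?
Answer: 111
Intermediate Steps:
P(d) = d**2
u(k) = 6 + k**2 + 2*k (u(k) = 7 + ((-2 + k) + ((k + k**2) + (k + k)/(k + k))) = 7 + ((-2 + k) + ((k + k**2) + (2*k)/((2*k)))) = 7 + ((-2 + k) + ((k + k**2) + (2*k)*(1/(2*k)))) = 7 + ((-2 + k) + ((k + k**2) + 1)) = 7 + ((-2 + k) + (1 + k + k**2)) = 7 + (-1 + k**2 + 2*k) = 6 + k**2 + 2*k)
-155 + u(2)*(-60 + 79) = -155 + (6 + 2**2 + 2*2)*(-60 + 79) = -155 + (6 + 4 + 4)*19 = -155 + 14*19 = -155 + 266 = 111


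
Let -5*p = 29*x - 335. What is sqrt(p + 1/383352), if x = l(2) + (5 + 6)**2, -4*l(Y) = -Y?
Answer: I*sqrt(585722489103930)/958380 ≈ 25.253*I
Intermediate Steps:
l(Y) = Y/4 (l(Y) = -(-1)*Y/4 = Y/4)
x = 243/2 (x = (1/4)*2 + (5 + 6)**2 = 1/2 + 11**2 = 1/2 + 121 = 243/2 ≈ 121.50)
p = -6377/10 (p = -(29*(243/2) - 335)/5 = -(7047/2 - 335)/5 = -1/5*6377/2 = -6377/10 ≈ -637.70)
sqrt(p + 1/383352) = sqrt(-6377/10 + 1/383352) = sqrt(-1222317847/1916760) = I*sqrt(585722489103930)/958380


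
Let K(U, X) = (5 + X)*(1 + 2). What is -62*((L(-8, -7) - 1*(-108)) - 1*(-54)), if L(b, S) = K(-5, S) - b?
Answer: -10168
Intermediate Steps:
K(U, X) = 15 + 3*X (K(U, X) = (5 + X)*3 = 15 + 3*X)
L(b, S) = 15 - b + 3*S (L(b, S) = (15 + 3*S) - b = 15 - b + 3*S)
-62*((L(-8, -7) - 1*(-108)) - 1*(-54)) = -62*(((15 - 1*(-8) + 3*(-7)) - 1*(-108)) - 1*(-54)) = -62*(((15 + 8 - 21) + 108) + 54) = -62*((2 + 108) + 54) = -62*(110 + 54) = -62*164 = -10168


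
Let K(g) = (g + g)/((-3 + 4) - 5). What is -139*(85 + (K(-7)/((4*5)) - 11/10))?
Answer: -467457/40 ≈ -11686.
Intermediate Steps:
K(g) = -g/2 (K(g) = (2*g)/(1 - 5) = (2*g)/(-4) = (2*g)*(-1/4) = -g/2)
-139*(85 + (K(-7)/((4*5)) - 11/10)) = -139*(85 + ((-1/2*(-7))/((4*5)) - 11/10)) = -139*(85 + ((7/2)/20 - 11*1/10)) = -139*(85 + ((7/2)*(1/20) - 11/10)) = -139*(85 + (7/40 - 11/10)) = -139*(85 - 37/40) = -139*3363/40 = -467457/40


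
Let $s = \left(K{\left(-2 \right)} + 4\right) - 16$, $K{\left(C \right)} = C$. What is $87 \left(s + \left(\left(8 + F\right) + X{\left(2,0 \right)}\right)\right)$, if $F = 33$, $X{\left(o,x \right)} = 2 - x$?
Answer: $2523$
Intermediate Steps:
$s = -14$ ($s = \left(-2 + 4\right) - 16 = 2 - 16 = -14$)
$87 \left(s + \left(\left(8 + F\right) + X{\left(2,0 \right)}\right)\right) = 87 \left(-14 + \left(\left(8 + 33\right) + \left(2 - 0\right)\right)\right) = 87 \left(-14 + \left(41 + \left(2 + 0\right)\right)\right) = 87 \left(-14 + \left(41 + 2\right)\right) = 87 \left(-14 + 43\right) = 87 \cdot 29 = 2523$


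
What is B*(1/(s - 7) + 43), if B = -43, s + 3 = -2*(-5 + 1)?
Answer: -3655/2 ≈ -1827.5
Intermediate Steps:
s = 5 (s = -3 - 2*(-5 + 1) = -3 - 2*(-4) = -3 + 8 = 5)
B*(1/(s - 7) + 43) = -43*(1/(5 - 7) + 43) = -43*(1/(-2) + 43) = -43*(-½ + 43) = -43*85/2 = -3655/2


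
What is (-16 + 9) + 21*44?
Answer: 917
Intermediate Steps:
(-16 + 9) + 21*44 = -7 + 924 = 917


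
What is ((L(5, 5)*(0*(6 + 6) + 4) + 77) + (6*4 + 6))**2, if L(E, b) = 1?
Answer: 12321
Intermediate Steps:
((L(5, 5)*(0*(6 + 6) + 4) + 77) + (6*4 + 6))**2 = ((1*(0*(6 + 6) + 4) + 77) + (6*4 + 6))**2 = ((1*(0*12 + 4) + 77) + (24 + 6))**2 = ((1*(0 + 4) + 77) + 30)**2 = ((1*4 + 77) + 30)**2 = ((4 + 77) + 30)**2 = (81 + 30)**2 = 111**2 = 12321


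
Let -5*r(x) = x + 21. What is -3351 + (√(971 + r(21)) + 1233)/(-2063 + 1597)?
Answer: -1562799/466 - √24065/2330 ≈ -3353.7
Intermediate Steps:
r(x) = -21/5 - x/5 (r(x) = -(x + 21)/5 = -(21 + x)/5 = -21/5 - x/5)
-3351 + (√(971 + r(21)) + 1233)/(-2063 + 1597) = -3351 + (√(971 + (-21/5 - ⅕*21)) + 1233)/(-2063 + 1597) = -3351 + (√(971 + (-21/5 - 21/5)) + 1233)/(-466) = -3351 + (√(971 - 42/5) + 1233)*(-1/466) = -3351 + (√(4813/5) + 1233)*(-1/466) = -3351 + (√24065/5 + 1233)*(-1/466) = -3351 + (1233 + √24065/5)*(-1/466) = -3351 + (-1233/466 - √24065/2330) = -1562799/466 - √24065/2330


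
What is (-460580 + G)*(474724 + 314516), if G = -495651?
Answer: -754695754440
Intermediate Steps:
(-460580 + G)*(474724 + 314516) = (-460580 - 495651)*(474724 + 314516) = -956231*789240 = -754695754440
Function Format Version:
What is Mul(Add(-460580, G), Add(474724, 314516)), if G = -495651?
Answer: -754695754440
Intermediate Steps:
Mul(Add(-460580, G), Add(474724, 314516)) = Mul(Add(-460580, -495651), Add(474724, 314516)) = Mul(-956231, 789240) = -754695754440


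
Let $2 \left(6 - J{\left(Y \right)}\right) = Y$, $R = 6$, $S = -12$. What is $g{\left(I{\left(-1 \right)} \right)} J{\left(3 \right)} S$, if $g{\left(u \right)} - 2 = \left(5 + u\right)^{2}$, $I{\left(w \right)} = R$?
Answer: $-6642$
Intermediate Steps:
$I{\left(w \right)} = 6$
$g{\left(u \right)} = 2 + \left(5 + u\right)^{2}$
$J{\left(Y \right)} = 6 - \frac{Y}{2}$
$g{\left(I{\left(-1 \right)} \right)} J{\left(3 \right)} S = \left(2 + \left(5 + 6\right)^{2}\right) \left(6 - \frac{3}{2}\right) \left(-12\right) = \left(2 + 11^{2}\right) \left(6 - \frac{3}{2}\right) \left(-12\right) = \left(2 + 121\right) \frac{9}{2} \left(-12\right) = 123 \cdot \frac{9}{2} \left(-12\right) = \frac{1107}{2} \left(-12\right) = -6642$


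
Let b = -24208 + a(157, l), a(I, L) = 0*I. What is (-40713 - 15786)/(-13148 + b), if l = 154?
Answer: 18833/12452 ≈ 1.5124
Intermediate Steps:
a(I, L) = 0
b = -24208 (b = -24208 + 0 = -24208)
(-40713 - 15786)/(-13148 + b) = (-40713 - 15786)/(-13148 - 24208) = -56499/(-37356) = -56499*(-1/37356) = 18833/12452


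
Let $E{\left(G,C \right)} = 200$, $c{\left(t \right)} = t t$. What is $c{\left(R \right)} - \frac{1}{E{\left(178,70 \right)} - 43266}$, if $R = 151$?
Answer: $\frac{981947867}{43066} \approx 22801.0$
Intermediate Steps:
$c{\left(t \right)} = t^{2}$
$c{\left(R \right)} - \frac{1}{E{\left(178,70 \right)} - 43266} = 151^{2} - \frac{1}{200 - 43266} = 22801 - \frac{1}{-43066} = 22801 - - \frac{1}{43066} = 22801 + \frac{1}{43066} = \frac{981947867}{43066}$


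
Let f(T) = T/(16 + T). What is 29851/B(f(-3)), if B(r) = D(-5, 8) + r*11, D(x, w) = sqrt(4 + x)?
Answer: -12806079/1258 - 5044819*I/1258 ≈ -10180.0 - 4010.2*I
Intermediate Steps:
f(T) = T/(16 + T)
B(r) = I + 11*r (B(r) = sqrt(4 - 5) + r*11 = sqrt(-1) + 11*r = I + 11*r)
29851/B(f(-3)) = 29851/(I + 11*(-3/(16 - 3))) = 29851/(I + 11*(-3/13)) = 29851/(I - 33/13) = 29851/(-33/13 + I) = 29851*(169*(-33/13 - I)/1258) = 5044819*(-33/13 - I)/1258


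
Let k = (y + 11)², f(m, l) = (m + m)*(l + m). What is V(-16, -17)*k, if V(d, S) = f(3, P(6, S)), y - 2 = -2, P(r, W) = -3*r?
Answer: -10890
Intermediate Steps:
y = 0 (y = 2 - 2 = 0)
f(m, l) = 2*m*(l + m) (f(m, l) = (2*m)*(l + m) = 2*m*(l + m))
V(d, S) = -90 (V(d, S) = 2*3*(-3*6 + 3) = 2*3*(-18 + 3) = 2*3*(-15) = -90)
k = 121 (k = (0 + 11)² = 11² = 121)
V(-16, -17)*k = -90*121 = -10890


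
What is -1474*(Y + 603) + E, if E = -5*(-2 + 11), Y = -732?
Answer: 190101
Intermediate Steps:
E = -45 (E = -5*9 = -45)
-1474*(Y + 603) + E = -1474*(-732 + 603) - 45 = -1474*(-129) - 45 = 190146 - 45 = 190101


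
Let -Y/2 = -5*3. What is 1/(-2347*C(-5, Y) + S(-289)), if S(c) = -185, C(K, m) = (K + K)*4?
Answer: 1/93695 ≈ 1.0673e-5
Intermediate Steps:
Y = 30 (Y = -(-10)*3 = -2*(-15) = 30)
C(K, m) = 8*K (C(K, m) = (2*K)*4 = 8*K)
1/(-2347*C(-5, Y) + S(-289)) = 1/(-18776*(-5) - 185) = 1/(-2347*(-40) - 185) = 1/(93880 - 185) = 1/93695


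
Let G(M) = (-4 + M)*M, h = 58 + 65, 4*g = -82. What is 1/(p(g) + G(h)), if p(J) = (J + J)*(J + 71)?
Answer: 2/25133 ≈ 7.9577e-5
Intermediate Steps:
g = -41/2 (g = (¼)*(-82) = -41/2 ≈ -20.500)
h = 123
G(M) = M*(-4 + M)
p(J) = 2*J*(71 + J) (p(J) = (2*J)*(71 + J) = 2*J*(71 + J))
1/(p(g) + G(h)) = 1/(2*(-41/2)*(71 - 41/2) + 123*(-4 + 123)) = 1/(2*(-41/2)*(101/2) + 123*119) = 1/(-4141/2 + 14637) = 1/(25133/2) = 2/25133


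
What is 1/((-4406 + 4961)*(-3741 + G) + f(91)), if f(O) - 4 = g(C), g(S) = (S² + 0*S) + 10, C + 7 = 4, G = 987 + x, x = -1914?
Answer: -1/2590717 ≈ -3.8599e-7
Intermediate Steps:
G = -927 (G = 987 - 1914 = -927)
C = -3 (C = -7 + 4 = -3)
g(S) = 10 + S² (g(S) = (S² + 0) + 10 = S² + 10 = 10 + S²)
f(O) = 23 (f(O) = 4 + (10 + (-3)²) = 4 + (10 + 9) = 4 + 19 = 23)
1/((-4406 + 4961)*(-3741 + G) + f(91)) = 1/((-4406 + 4961)*(-3741 - 927) + 23) = 1/(555*(-4668) + 23) = 1/(-2590740 + 23) = 1/(-2590717) = -1/2590717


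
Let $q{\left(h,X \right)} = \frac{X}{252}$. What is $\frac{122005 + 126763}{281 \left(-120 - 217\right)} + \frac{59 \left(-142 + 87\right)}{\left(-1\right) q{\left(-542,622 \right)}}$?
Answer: $\frac{38641395542}{29450767} \approx 1312.1$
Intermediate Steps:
$q{\left(h,X \right)} = \frac{X}{252}$ ($q{\left(h,X \right)} = X \frac{1}{252} = \frac{X}{252}$)
$\frac{122005 + 126763}{281 \left(-120 - 217\right)} + \frac{59 \left(-142 + 87\right)}{\left(-1\right) q{\left(-542,622 \right)}} = \frac{122005 + 126763}{281 \left(-120 - 217\right)} + \frac{59 \left(-142 + 87\right)}{\left(-1\right) \frac{1}{252} \cdot 622} = \frac{248768}{281 \left(-337\right)} + \frac{59 \left(-55\right)}{\left(-1\right) \frac{311}{126}} = \frac{248768}{-94697} - \frac{3245}{- \frac{311}{126}} = 248768 \left(- \frac{1}{94697}\right) - - \frac{408870}{311} = - \frac{248768}{94697} + \frac{408870}{311} = \frac{38641395542}{29450767}$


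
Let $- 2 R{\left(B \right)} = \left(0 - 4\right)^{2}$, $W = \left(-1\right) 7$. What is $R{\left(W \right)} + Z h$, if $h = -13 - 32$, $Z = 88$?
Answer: $-3968$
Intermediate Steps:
$W = -7$
$R{\left(B \right)} = -8$ ($R{\left(B \right)} = - \frac{\left(0 - 4\right)^{2}}{2} = - \frac{\left(-4\right)^{2}}{2} = \left(- \frac{1}{2}\right) 16 = -8$)
$h = -45$ ($h = -13 - 32 = -45$)
$R{\left(W \right)} + Z h = -8 + 88 \left(-45\right) = -8 - 3960 = -3968$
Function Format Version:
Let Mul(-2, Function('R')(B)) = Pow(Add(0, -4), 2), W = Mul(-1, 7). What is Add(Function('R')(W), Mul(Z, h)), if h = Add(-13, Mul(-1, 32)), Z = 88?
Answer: -3968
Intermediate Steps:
W = -7
Function('R')(B) = -8 (Function('R')(B) = Mul(Rational(-1, 2), Pow(Add(0, -4), 2)) = Mul(Rational(-1, 2), Pow(-4, 2)) = Mul(Rational(-1, 2), 16) = -8)
h = -45 (h = Add(-13, -32) = -45)
Add(Function('R')(W), Mul(Z, h)) = Add(-8, Mul(88, -45)) = Add(-8, -3960) = -3968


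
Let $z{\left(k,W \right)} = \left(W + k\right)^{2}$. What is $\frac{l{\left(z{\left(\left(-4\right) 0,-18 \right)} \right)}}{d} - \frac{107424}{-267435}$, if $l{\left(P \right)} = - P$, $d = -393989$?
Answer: $\frac{4712280364}{11707383135} \approx 0.4025$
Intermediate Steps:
$\frac{l{\left(z{\left(\left(-4\right) 0,-18 \right)} \right)}}{d} - \frac{107424}{-267435} = \frac{\left(-1\right) \left(-18 - 0\right)^{2}}{-393989} - \frac{107424}{-267435} = - \left(-18 + 0\right)^{2} \left(- \frac{1}{393989}\right) - - \frac{11936}{29715} = - \left(-18\right)^{2} \left(- \frac{1}{393989}\right) + \frac{11936}{29715} = \left(-1\right) 324 \left(- \frac{1}{393989}\right) + \frac{11936}{29715} = \left(-324\right) \left(- \frac{1}{393989}\right) + \frac{11936}{29715} = \frac{324}{393989} + \frac{11936}{29715} = \frac{4712280364}{11707383135}$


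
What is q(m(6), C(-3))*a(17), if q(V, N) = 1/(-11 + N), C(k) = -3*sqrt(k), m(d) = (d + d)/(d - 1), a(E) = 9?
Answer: -99/148 + 27*I*sqrt(3)/148 ≈ -0.66892 + 0.31598*I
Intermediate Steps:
m(d) = 2*d/(-1 + d) (m(d) = (2*d)/(-1 + d) = 2*d/(-1 + d))
q(m(6), C(-3))*a(17) = 9/(-11 - 3*I*sqrt(3))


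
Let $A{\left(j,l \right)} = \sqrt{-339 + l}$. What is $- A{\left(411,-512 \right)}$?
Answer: $- i \sqrt{851} \approx - 29.172 i$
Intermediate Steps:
$- A{\left(411,-512 \right)} = - \sqrt{-339 - 512} = - \sqrt{-851} = - i \sqrt{851}$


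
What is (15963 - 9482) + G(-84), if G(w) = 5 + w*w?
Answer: 13542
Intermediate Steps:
G(w) = 5 + w**2
(15963 - 9482) + G(-84) = (15963 - 9482) + (5 + (-84)**2) = 6481 + (5 + 7056) = 6481 + 7061 = 13542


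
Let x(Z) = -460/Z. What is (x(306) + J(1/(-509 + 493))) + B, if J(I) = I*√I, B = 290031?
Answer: 44374513/153 - I/64 ≈ 2.9003e+5 - 0.015625*I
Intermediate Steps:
J(I) = I^(3/2)
(x(306) + J(1/(-509 + 493))) + B = (-460/306 + (1/(-509 + 493))^(3/2)) + 290031 = (-460*1/306 + (1/(-16))^(3/2)) + 290031 = (-230/153 + (-1/16)^(3/2)) + 290031 = (-230/153 - I/64) + 290031 = 44374513/153 - I/64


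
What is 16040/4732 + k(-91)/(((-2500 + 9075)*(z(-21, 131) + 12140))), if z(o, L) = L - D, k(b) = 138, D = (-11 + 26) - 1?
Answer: 46166451572/13619671975 ≈ 3.3897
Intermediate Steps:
D = 14 (D = 15 - 1 = 14)
z(o, L) = -14 + L (z(o, L) = L - 1*14 = L - 14 = -14 + L)
16040/4732 + k(-91)/(((-2500 + 9075)*(z(-21, 131) + 12140))) = 16040/4732 + 138/(((-2500 + 9075)*((-14 + 131) + 12140))) = 16040*(1/4732) + 138/((6575*(117 + 12140))) = 4010/1183 + 138/((6575*12257)) = 4010/1183 + 138/80589775 = 46166451572/13619671975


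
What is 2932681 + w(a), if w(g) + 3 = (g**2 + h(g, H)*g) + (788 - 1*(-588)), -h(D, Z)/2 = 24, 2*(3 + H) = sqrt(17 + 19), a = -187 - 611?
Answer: 3609162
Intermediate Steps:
a = -798
H = 0 (H = -3 + sqrt(17 + 19)/2 = -3 + sqrt(36)/2 = -3 + (1/2)*6 = -3 + 3 = 0)
h(D, Z) = -48 (h(D, Z) = -2*24 = -48)
w(g) = 1373 + g**2 - 48*g (w(g) = -3 + ((g**2 - 48*g) + (788 - 1*(-588))) = -3 + ((g**2 - 48*g) + (788 + 588)) = -3 + ((g**2 - 48*g) + 1376) = -3 + (1376 + g**2 - 48*g) = 1373 + g**2 - 48*g)
2932681 + w(a) = 2932681 + (1373 + (-798)**2 - 48*(-798)) = 2932681 + (1373 + 636804 + 38304) = 2932681 + 676481 = 3609162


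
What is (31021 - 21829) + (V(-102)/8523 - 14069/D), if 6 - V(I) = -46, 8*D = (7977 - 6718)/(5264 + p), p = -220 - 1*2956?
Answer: -1904343667036/10730457 ≈ -1.7747e+5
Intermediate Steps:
p = -3176 (p = -220 - 2956 = -3176)
D = 1259/16704 (D = ((7977 - 6718)/(5264 - 3176))/8 = (1259/2088)/8 = (1259*(1/2088))/8 = (⅛)*(1259/2088) = 1259/16704 ≈ 0.075371)
V(I) = 52 (V(I) = 6 - 1*(-46) = 6 + 46 = 52)
(31021 - 21829) + (V(-102)/8523 - 14069/D) = (31021 - 21829) + (52/8523 - 14069/1259/16704) = 9192 + (52*(1/8523) - 14069*16704/1259) = 9192 + (52/8523 - 235008576/1259) = 9192 - 2002978027780/10730457 = -1904343667036/10730457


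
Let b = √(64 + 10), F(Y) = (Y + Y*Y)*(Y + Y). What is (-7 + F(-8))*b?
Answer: -903*√74 ≈ -7767.9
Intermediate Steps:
F(Y) = 2*Y*(Y + Y²) (F(Y) = (Y + Y²)*(2*Y) = 2*Y*(Y + Y²))
b = √74 ≈ 8.6023
(-7 + F(-8))*b = (-7 + 2*(-8)²*(1 - 8))*√74 = (-7 + 2*64*(-7))*√74 = (-7 - 896)*√74 = -903*√74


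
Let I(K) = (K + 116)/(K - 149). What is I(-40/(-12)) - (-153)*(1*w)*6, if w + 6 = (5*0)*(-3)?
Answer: -2407354/437 ≈ -5508.8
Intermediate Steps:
w = -6 (w = -6 + (5*0)*(-3) = -6 + 0*(-3) = -6 + 0 = -6)
I(K) = (116 + K)/(-149 + K)
I(-40/(-12)) - (-153)*(1*w)*6 = (116 - 40/(-12))/(-149 - 40/(-12)) - (-153)*(1*(-6))*6 = (116 - 40*(-1/12))/(-149 - 40*(-1/12)) - (-153)*(-6*6) = (116 + 10/3)/(-149 + 10/3) - (-153)*(-36) = (358/3)/(-437/3) - 1*5508 = -3/437*358/3 - 5508 = -358/437 - 5508 = -2407354/437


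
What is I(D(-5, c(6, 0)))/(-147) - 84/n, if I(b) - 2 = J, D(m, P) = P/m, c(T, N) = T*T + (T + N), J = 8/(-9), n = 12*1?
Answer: -9271/1323 ≈ -7.0076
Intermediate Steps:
n = 12
J = -8/9 (J = 8*(-1/9) = -8/9 ≈ -0.88889)
c(T, N) = N + T + T**2 (c(T, N) = T**2 + (N + T) = N + T + T**2)
I(b) = 10/9 (I(b) = 2 - 8/9 = 10/9)
I(D(-5, c(6, 0)))/(-147) - 84/n = (10/9)/(-147) - 84/12 = (10/9)*(-1/147) - 84*1/12 = -10/1323 - 7 = -9271/1323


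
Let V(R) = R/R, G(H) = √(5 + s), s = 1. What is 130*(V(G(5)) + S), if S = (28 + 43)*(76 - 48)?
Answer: 258570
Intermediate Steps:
G(H) = √6 (G(H) = √(5 + 1) = √6)
S = 1988 (S = 71*28 = 1988)
V(R) = 1
130*(V(G(5)) + S) = 130*(1 + 1988) = 130*1989 = 258570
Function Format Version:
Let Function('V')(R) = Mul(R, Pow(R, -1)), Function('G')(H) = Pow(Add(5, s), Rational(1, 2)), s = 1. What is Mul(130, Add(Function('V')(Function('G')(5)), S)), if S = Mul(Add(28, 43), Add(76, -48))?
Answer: 258570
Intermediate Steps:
Function('G')(H) = Pow(6, Rational(1, 2)) (Function('G')(H) = Pow(Add(5, 1), Rational(1, 2)) = Pow(6, Rational(1, 2)))
S = 1988 (S = Mul(71, 28) = 1988)
Function('V')(R) = 1
Mul(130, Add(Function('V')(Function('G')(5)), S)) = Mul(130, Add(1, 1988)) = Mul(130, 1989) = 258570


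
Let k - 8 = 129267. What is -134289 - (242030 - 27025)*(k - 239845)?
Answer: 23772968561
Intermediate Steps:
k = 129275 (k = 8 + 129267 = 129275)
-134289 - (242030 - 27025)*(k - 239845) = -134289 - (242030 - 27025)*(129275 - 239845) = -134289 - 215005*(-110570) = -134289 - 1*(-23773102850) = -134289 + 23773102850 = 23772968561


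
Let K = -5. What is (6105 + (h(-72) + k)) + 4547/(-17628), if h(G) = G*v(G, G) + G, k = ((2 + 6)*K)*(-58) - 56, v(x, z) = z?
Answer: 237638521/17628 ≈ 13481.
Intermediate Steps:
k = 2264 (k = ((2 + 6)*(-5))*(-58) - 56 = (8*(-5))*(-58) - 56 = -40*(-58) - 56 = 2320 - 56 = 2264)
h(G) = G + G² (h(G) = G*G + G = G² + G = G + G²)
(6105 + (h(-72) + k)) + 4547/(-17628) = (6105 + (-72*(1 - 72) + 2264)) + 4547/(-17628) = (6105 + (-72*(-71) + 2264)) + 4547*(-1/17628) = (6105 + (5112 + 2264)) - 4547/17628 = (6105 + 7376) - 4547/17628 = 13481 - 4547/17628 = 237638521/17628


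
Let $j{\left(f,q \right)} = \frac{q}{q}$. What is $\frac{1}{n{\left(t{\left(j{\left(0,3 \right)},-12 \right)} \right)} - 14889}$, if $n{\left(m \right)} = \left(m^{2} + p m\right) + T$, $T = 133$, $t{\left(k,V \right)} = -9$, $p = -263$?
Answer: $- \frac{1}{12308} \approx -8.1248 \cdot 10^{-5}$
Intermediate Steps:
$j{\left(f,q \right)} = 1$
$n{\left(m \right)} = 133 + m^{2} - 263 m$ ($n{\left(m \right)} = \left(m^{2} - 263 m\right) + 133 = 133 + m^{2} - 263 m$)
$\frac{1}{n{\left(t{\left(j{\left(0,3 \right)},-12 \right)} \right)} - 14889} = \frac{1}{\left(133 + \left(-9\right)^{2} - -2367\right) - 14889} = \frac{1}{\left(133 + 81 + 2367\right) - 14889} = \frac{1}{2581 - 14889} = \frac{1}{-12308} = - \frac{1}{12308}$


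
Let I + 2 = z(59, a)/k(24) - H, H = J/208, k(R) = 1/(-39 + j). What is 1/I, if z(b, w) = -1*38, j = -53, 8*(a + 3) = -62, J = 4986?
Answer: 104/360883 ≈ 0.00028818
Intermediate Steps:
a = -43/4 (a = -3 + (1/8)*(-62) = -3 - 31/4 = -43/4 ≈ -10.750)
z(b, w) = -38
k(R) = -1/92 (k(R) = 1/(-39 - 53) = 1/(-92) = -1/92)
H = 2493/104 (H = 4986/208 = 4986*(1/208) = 2493/104 ≈ 23.971)
I = 360883/104 (I = -2 + (-38/(-1/92) - 1*2493/104) = -2 + (-38*(-92) - 2493/104) = -2 + (3496 - 2493/104) = -2 + 361091/104 = 360883/104 ≈ 3470.0)
1/I = 1/(360883/104) = 104/360883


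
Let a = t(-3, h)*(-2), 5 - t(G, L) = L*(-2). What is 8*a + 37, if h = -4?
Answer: 85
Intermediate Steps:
t(G, L) = 5 + 2*L (t(G, L) = 5 - L*(-2) = 5 - (-2)*L = 5 + 2*L)
a = 6 (a = (5 + 2*(-4))*(-2) = (5 - 8)*(-2) = -3*(-2) = 6)
8*a + 37 = 8*6 + 37 = 48 + 37 = 85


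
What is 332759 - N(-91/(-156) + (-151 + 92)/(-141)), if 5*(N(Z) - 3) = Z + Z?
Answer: 93837079/282 ≈ 3.3276e+5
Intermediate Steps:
N(Z) = 3 + 2*Z/5 (N(Z) = 3 + (Z + Z)/5 = 3 + (2*Z)/5 = 3 + 2*Z/5)
332759 - N(-91/(-156) + (-151 + 92)/(-141)) = 332759 - (3 + 2*(-91/(-156) + (-151 + 92)/(-141))/5) = 332759 - (3 + 2*(-91*(-1/156) - 59*(-1/141))/5) = 332759 - (3 + 2*(7/12 + 59/141)/5) = 332759 - (3 + (⅖)*(565/564)) = 332759 - (3 + 113/282) = 332759 - 1*959/282 = 332759 - 959/282 = 93837079/282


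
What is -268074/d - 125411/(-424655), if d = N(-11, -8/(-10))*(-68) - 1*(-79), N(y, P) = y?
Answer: -10339568143/31926335 ≈ -323.86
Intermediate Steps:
d = 827 (d = -11*(-68) - 1*(-79) = 748 + 79 = 827)
-268074/d - 125411/(-424655) = -268074/827 - 125411/(-424655) = -268074*1/827 - 125411*(-1/424655) = -268074/827 + 11401/38605 = -10339568143/31926335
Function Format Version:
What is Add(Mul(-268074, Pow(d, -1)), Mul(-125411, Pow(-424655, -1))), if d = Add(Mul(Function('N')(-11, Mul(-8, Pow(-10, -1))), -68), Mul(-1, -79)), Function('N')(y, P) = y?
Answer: Rational(-10339568143, 31926335) ≈ -323.86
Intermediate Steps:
d = 827 (d = Add(Mul(-11, -68), Mul(-1, -79)) = Add(748, 79) = 827)
Add(Mul(-268074, Pow(d, -1)), Mul(-125411, Pow(-424655, -1))) = Add(Mul(-268074, Pow(827, -1)), Mul(-125411, Pow(-424655, -1))) = Add(Mul(-268074, Rational(1, 827)), Mul(-125411, Rational(-1, 424655))) = Add(Rational(-268074, 827), Rational(11401, 38605)) = Rational(-10339568143, 31926335)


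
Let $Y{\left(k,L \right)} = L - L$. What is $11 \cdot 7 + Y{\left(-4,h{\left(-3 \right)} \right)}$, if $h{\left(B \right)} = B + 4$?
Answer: $77$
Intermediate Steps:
$h{\left(B \right)} = 4 + B$
$Y{\left(k,L \right)} = 0$
$11 \cdot 7 + Y{\left(-4,h{\left(-3 \right)} \right)} = 11 \cdot 7 + 0 = 77 + 0 = 77$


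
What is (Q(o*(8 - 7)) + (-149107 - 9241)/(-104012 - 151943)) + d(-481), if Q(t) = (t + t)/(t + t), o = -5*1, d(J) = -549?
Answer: -140104992/255955 ≈ -547.38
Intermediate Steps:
o = -5
Q(t) = 1 (Q(t) = (2*t)/((2*t)) = (2*t)*(1/(2*t)) = 1)
(Q(o*(8 - 7)) + (-149107 - 9241)/(-104012 - 151943)) + d(-481) = (1 + (-149107 - 9241)/(-104012 - 151943)) - 549 = (1 - 158348/(-255955)) - 549 = (1 - 158348*(-1/255955)) - 549 = (1 + 158348/255955) - 549 = 414303/255955 - 549 = -140104992/255955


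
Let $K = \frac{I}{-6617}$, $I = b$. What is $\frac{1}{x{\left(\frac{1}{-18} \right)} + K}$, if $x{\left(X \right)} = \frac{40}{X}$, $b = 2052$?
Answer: $- \frac{6617}{4766292} \approx -0.0013883$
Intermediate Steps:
$I = 2052$
$K = - \frac{2052}{6617}$ ($K = \frac{2052}{-6617} = 2052 \left(- \frac{1}{6617}\right) = - \frac{2052}{6617} \approx -0.31011$)
$\frac{1}{x{\left(\frac{1}{-18} \right)} + K} = \frac{1}{\frac{40}{\frac{1}{-18}} - \frac{2052}{6617}} = \frac{1}{\frac{40}{- \frac{1}{18}} - \frac{2052}{6617}} = \frac{1}{40 \left(-18\right) - \frac{2052}{6617}} = \frac{1}{-720 - \frac{2052}{6617}} = \frac{1}{- \frac{4766292}{6617}} = - \frac{6617}{4766292}$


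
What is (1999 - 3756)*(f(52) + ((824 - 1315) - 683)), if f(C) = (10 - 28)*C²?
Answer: 87579422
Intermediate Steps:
f(C) = -18*C²
(1999 - 3756)*(f(52) + ((824 - 1315) - 683)) = (1999 - 3756)*(-18*52² + ((824 - 1315) - 683)) = -1757*(-18*2704 + (-491 - 683)) = -1757*(-48672 - 1174) = -1757*(-49846) = 87579422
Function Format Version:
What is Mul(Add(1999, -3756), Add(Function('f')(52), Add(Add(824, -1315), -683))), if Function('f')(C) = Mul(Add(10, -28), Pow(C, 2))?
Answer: 87579422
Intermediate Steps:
Function('f')(C) = Mul(-18, Pow(C, 2))
Mul(Add(1999, -3756), Add(Function('f')(52), Add(Add(824, -1315), -683))) = Mul(Add(1999, -3756), Add(Mul(-18, Pow(52, 2)), Add(Add(824, -1315), -683))) = Mul(-1757, Add(Mul(-18, 2704), Add(-491, -683))) = Mul(-1757, Add(-48672, -1174)) = Mul(-1757, -49846) = 87579422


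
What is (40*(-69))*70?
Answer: -193200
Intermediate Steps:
(40*(-69))*70 = -2760*70 = -193200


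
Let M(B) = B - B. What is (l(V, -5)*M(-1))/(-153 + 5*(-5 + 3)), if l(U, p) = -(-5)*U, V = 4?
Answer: 0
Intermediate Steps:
M(B) = 0
l(U, p) = 5*U
(l(V, -5)*M(-1))/(-153 + 5*(-5 + 3)) = ((5*4)*0)/(-153 + 5*(-5 + 3)) = (20*0)/(-153 + 5*(-2)) = 0/(-153 - 10) = 0/(-163) = 0*(-1/163) = 0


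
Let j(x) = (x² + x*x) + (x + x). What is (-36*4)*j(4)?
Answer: -5760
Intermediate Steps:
j(x) = 2*x + 2*x² (j(x) = (x² + x²) + 2*x = 2*x² + 2*x = 2*x + 2*x²)
(-36*4)*j(4) = (-36*4)*(2*4*(1 + 4)) = -288*4*5 = -144*40 = -5760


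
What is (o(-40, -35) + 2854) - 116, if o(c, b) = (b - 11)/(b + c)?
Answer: 205396/75 ≈ 2738.6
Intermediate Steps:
o(c, b) = (-11 + b)/(b + c)
(o(-40, -35) + 2854) - 116 = ((-11 - 35)/(-35 - 40) + 2854) - 116 = (-46/(-75) + 2854) - 116 = (-1/75*(-46) + 2854) - 116 = (46/75 + 2854) - 116 = 214096/75 - 116 = 205396/75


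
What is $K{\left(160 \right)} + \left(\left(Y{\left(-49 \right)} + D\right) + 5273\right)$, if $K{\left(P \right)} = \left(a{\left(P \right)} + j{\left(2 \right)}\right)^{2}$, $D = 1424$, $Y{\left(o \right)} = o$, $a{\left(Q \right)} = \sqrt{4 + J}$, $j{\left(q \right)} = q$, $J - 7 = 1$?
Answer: $6664 + 8 \sqrt{3} \approx 6677.9$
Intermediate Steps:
$J = 8$ ($J = 7 + 1 = 8$)
$a{\left(Q \right)} = 2 \sqrt{3}$ ($a{\left(Q \right)} = \sqrt{4 + 8} = \sqrt{12} = 2 \sqrt{3}$)
$K{\left(P \right)} = \left(2 + 2 \sqrt{3}\right)^{2}$ ($K{\left(P \right)} = \left(2 \sqrt{3} + 2\right)^{2} = \left(2 + 2 \sqrt{3}\right)^{2}$)
$K{\left(160 \right)} + \left(\left(Y{\left(-49 \right)} + D\right) + 5273\right) = \left(16 + 8 \sqrt{3}\right) + \left(\left(-49 + 1424\right) + 5273\right) = \left(16 + 8 \sqrt{3}\right) + \left(1375 + 5273\right) = \left(16 + 8 \sqrt{3}\right) + 6648 = 6664 + 8 \sqrt{3}$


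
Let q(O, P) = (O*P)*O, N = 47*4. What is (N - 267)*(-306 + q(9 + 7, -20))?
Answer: 428654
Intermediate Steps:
N = 188
q(O, P) = P*O**2
(N - 267)*(-306 + q(9 + 7, -20)) = (188 - 267)*(-306 - 20*(9 + 7)**2) = -79*(-306 - 20*16**2) = -79*(-306 - 20*256) = -79*(-306 - 5120) = -79*(-5426) = 428654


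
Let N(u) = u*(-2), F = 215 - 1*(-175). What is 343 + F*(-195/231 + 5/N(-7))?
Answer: 11786/77 ≈ 153.06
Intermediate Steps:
F = 390 (F = 215 + 175 = 390)
N(u) = -2*u
343 + F*(-195/231 + 5/N(-7)) = 343 + 390*(-195/231 + 5/((-2*(-7)))) = 343 + 390*(-195*1/231 + 5/14) = 343 + 390*(-65/77 + 5*(1/14)) = 343 + 390*(-65/77 + 5/14) = 343 + 390*(-75/154) = 343 - 14625/77 = 11786/77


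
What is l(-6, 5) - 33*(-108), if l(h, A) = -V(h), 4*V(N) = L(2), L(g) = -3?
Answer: 14259/4 ≈ 3564.8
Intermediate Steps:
V(N) = -¾ (V(N) = (¼)*(-3) = -¾)
l(h, A) = ¾ (l(h, A) = -1*(-¾) = ¾)
l(-6, 5) - 33*(-108) = ¾ - 33*(-108) = ¾ + 3564 = 14259/4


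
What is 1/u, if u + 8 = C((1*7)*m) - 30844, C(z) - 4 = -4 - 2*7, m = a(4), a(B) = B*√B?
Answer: -1/30866 ≈ -3.2398e-5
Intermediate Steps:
a(B) = B^(3/2)
m = 8 (m = 4^(3/2) = 8)
C(z) = -14 (C(z) = 4 + (-4 - 2*7) = 4 + (-4 - 14) = 4 - 18 = -14)
u = -30866 (u = -8 + (-14 - 30844) = -8 - 30858 = -30866)
1/u = 1/(-30866) = -1/30866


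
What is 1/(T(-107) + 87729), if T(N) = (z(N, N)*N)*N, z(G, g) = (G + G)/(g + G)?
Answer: 1/99178 ≈ 1.0083e-5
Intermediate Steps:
z(G, g) = 2*G/(G + g) (z(G, g) = (2*G)/(G + g) = 2*G/(G + g))
T(N) = N² (T(N) = ((2*N/(N + N))*N)*N = ((2*N/((2*N)))*N)*N = ((2*N*(1/(2*N)))*N)*N = (1*N)*N = N*N = N²)
1/(T(-107) + 87729) = 1/((-107)² + 87729) = 1/(11449 + 87729) = 1/99178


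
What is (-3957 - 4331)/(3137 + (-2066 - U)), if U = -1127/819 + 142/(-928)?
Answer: -449938944/58225459 ≈ -7.7275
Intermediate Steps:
U = -83011/54288 (U = -1127*1/819 + 142*(-1/928) = -161/117 - 71/464 = -83011/54288 ≈ -1.5291)
(-3957 - 4331)/(3137 + (-2066 - U)) = (-3957 - 4331)/(3137 + (-2066 - 1*(-83011/54288))) = -8288/(3137 + (-2066 + 83011/54288)) = -8288/(3137 - 112075997/54288) = -8288/58225459/54288 = -8288*54288/58225459 = -449938944/58225459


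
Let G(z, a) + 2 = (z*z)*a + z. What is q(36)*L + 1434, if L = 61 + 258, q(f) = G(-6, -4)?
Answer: -47054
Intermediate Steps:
G(z, a) = -2 + z + a*z² (G(z, a) = -2 + ((z*z)*a + z) = -2 + (z²*a + z) = -2 + (a*z² + z) = -2 + (z + a*z²) = -2 + z + a*z²)
q(f) = -152 (q(f) = -2 - 6 - 4*(-6)² = -2 - 6 - 4*36 = -2 - 6 - 144 = -152)
L = 319
q(36)*L + 1434 = -152*319 + 1434 = -48488 + 1434 = -47054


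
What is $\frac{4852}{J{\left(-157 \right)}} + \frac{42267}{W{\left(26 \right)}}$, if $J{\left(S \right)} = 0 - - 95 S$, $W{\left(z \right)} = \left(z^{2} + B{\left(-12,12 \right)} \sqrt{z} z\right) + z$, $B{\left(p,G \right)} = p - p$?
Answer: $\frac{209002067}{3490110} \approx 59.884$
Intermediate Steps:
$B{\left(p,G \right)} = 0$
$W{\left(z \right)} = z + z^{2}$ ($W{\left(z \right)} = \left(z^{2} + 0 \sqrt{z} z\right) + z = \left(z^{2} + 0 z\right) + z = \left(z^{2} + 0\right) + z = z^{2} + z = z + z^{2}$)
$J{\left(S \right)} = 95 S$ ($J{\left(S \right)} = 0 + 95 S = 95 S$)
$\frac{4852}{J{\left(-157 \right)}} + \frac{42267}{W{\left(26 \right)}} = \frac{4852}{95 \left(-157\right)} + \frac{42267}{26 \left(1 + 26\right)} = \frac{4852}{-14915} + \frac{42267}{26 \cdot 27} = 4852 \left(- \frac{1}{14915}\right) + \frac{42267}{702} = - \frac{4852}{14915} + 42267 \cdot \frac{1}{702} = - \frac{4852}{14915} + \frac{14089}{234} = \frac{209002067}{3490110}$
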